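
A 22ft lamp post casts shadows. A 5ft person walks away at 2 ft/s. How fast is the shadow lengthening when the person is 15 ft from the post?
10/17 ft/s

By similar triangles: 22/(x+s) = 5/s
Solving: s = 5x/17
ds/dt = 5/17 · dx/dt = 5/17 · 2 = 10/17 ft/s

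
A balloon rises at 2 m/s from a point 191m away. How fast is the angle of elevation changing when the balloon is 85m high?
0.00874 rad/s

tan(θ) = y/191
sec²(θ) · dθ/dt = (1/191) · dy/dt
dθ/dt = cos²(θ)/191 · 2 = 191/(191² + 85²) · 2
dθ/dt = 0.00874 rad/s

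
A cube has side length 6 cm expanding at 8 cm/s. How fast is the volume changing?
864 cm³/s

V = s³
dV/dt = 3s² · ds/dt = 3·6²·8 = 864 cm³/s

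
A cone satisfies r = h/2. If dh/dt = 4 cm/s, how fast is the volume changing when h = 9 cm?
81π cm³/s

V = (1/3)π(h/2)²h = πh³/12
dV/dt = πh²/4 · 4
At h = 9: dV/dt = 81π cm³/s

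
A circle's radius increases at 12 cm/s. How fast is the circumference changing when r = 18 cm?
24π cm/s

C = 2πr
dC/dt = 2π · dr/dt = 2π · 12 = 24π cm/s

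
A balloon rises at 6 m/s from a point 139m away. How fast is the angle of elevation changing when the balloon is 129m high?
0.023191 rad/s

tan(θ) = y/139
sec²(θ) · dθ/dt = (1/139) · dy/dt
dθ/dt = cos²(θ)/139 · 6 = 139/(139² + 129²) · 6
dθ/dt = 0.023191 rad/s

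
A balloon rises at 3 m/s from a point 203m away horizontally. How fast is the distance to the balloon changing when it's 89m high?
267√170/2890 ≈ 1.205 m/s

z² = 203² + y²
z = √(203² + 89²) = 17√170
dz/dt = y/z · dy/dt = 89/(17√170) · 3 = 267√170/2890 ≈ 1.205 m/s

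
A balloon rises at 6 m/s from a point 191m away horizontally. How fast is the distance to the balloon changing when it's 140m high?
840√56081/56081 ≈ 3.547 m/s

z² = 191² + y²
z = √(191² + 140²) = √56081
dz/dt = y/z · dy/dt = 140/√56081 · 6 = 840√56081/56081 ≈ 3.547 m/s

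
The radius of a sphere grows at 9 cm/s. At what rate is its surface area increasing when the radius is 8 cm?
576π cm²/s

S = 4πr²
dS/dt = dS/dr · dr/dt = 8πr · 9
At r = 8: dS/dt = 576π cm²/s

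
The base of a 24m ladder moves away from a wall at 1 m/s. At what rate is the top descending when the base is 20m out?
5√11/11 ≈ 1.508 m/s

x² + y² = 24²
2x·dx/dt + 2y·dy/dt = 0
dy/dt = -x/y · dx/dt = -20/(4√11) · 1 = -5√11/11 m/s
The top is descending at 5√11/11 ≈ 1.508 m/s.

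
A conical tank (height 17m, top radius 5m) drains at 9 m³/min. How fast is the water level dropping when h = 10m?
2601/(2500π) ≈ 0.3312 m/min

r/h = 5/17, so r = (5/17)h
V = (1/3)πr²h = (1/3)π((5/17)h)²h = (25/867)πh³
dV/dh = (25/289)πh²
dh/dt = (dV/dt)/(dV/dh) = -9/((25/289)π·10²) = -2601/(2500π) m/min
The level is dropping at 2601/(2500π) ≈ 0.3312 m/min.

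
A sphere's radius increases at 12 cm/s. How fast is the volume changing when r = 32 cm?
49152π cm³/s

V = (4/3)πr³
dV/dt = dV/dr · dr/dt = 4πr² · 12
At r = 32: dV/dt = 49152π cm³/s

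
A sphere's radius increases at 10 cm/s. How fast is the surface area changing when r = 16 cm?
1280π cm²/s

S = 4πr²
dS/dt = dS/dr · dr/dt = 8πr · 10
At r = 16: dS/dt = 1280π cm²/s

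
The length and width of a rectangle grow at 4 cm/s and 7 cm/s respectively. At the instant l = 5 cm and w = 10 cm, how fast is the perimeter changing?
22 cm/s

P = 2(l + w)
dP/dt = 2(dl/dt + dw/dt) = 2(4 + 7) = 22 cm/s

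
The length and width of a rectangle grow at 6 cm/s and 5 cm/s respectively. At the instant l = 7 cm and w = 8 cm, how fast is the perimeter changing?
22 cm/s

P = 2(l + w)
dP/dt = 2(dl/dt + dw/dt) = 2(6 + 5) = 22 cm/s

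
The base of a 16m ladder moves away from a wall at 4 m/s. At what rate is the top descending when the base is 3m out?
12√247/247 ≈ 0.7635 m/s

x² + y² = 16²
2x·dx/dt + 2y·dy/dt = 0
dy/dt = -x/y · dx/dt = -3/√247 · 4 = -12√247/247 m/s
The top is descending at 12√247/247 ≈ 0.7635 m/s.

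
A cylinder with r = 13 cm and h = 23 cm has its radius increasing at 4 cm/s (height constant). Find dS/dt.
392π cm²/s

S = 2πrh + 2πr² (lateral + bases)
dS/dt = (2πh + 4πr)·dr/dt = (2π·23 + 4π·13)·4
= 392π cm²/s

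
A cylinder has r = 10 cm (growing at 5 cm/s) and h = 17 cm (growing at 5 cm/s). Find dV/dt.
2200π cm³/s

V = πr²h
dV/dt = 2πrh·dr/dt + πr²·dh/dt
= 2π(10)(17)(5) + π(10)²(5)
= 2200π cm³/s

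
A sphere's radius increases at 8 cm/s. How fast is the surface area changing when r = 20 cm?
1280π cm²/s

S = 4πr²
dS/dt = dS/dr · dr/dt = 8πr · 8
At r = 20: dS/dt = 1280π cm²/s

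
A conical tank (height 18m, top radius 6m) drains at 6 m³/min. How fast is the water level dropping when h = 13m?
54/(169π) ≈ 0.1017 m/min

r/h = 6/18, so r = (1/3)h
V = (1/3)πr²h = (1/3)π((1/3)h)²h = (1/27)πh³
dV/dh = (1/9)πh²
dh/dt = (dV/dt)/(dV/dh) = -6/((1/9)π·13²) = -54/(169π) m/min
The level is dropping at 54/(169π) ≈ 0.1017 m/min.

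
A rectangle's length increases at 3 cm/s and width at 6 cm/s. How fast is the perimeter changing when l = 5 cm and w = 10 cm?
18 cm/s

P = 2(l + w)
dP/dt = 2(dl/dt + dw/dt) = 2(3 + 6) = 18 cm/s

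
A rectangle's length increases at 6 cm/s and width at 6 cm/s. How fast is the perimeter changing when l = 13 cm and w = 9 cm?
24 cm/s

P = 2(l + w)
dP/dt = 2(dl/dt + dw/dt) = 2(6 + 6) = 24 cm/s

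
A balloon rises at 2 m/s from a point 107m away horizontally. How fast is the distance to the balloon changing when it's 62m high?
124√15293/15293 ≈ 1.003 m/s

z² = 107² + y²
z = √(107² + 62²) = √15293
dz/dt = y/z · dy/dt = 62/√15293 · 2 = 124√15293/15293 ≈ 1.003 m/s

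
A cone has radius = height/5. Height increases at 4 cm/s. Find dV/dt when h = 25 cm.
100π cm³/s

V = (1/3)π(h/5)²h = πh³/75
dV/dt = πh²/25 · 4
At h = 25: dV/dt = 100π cm³/s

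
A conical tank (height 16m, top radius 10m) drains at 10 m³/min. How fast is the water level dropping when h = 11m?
128/(605π) ≈ 0.06734 m/min

r/h = 10/16, so r = (5/8)h
V = (1/3)πr²h = (1/3)π((5/8)h)²h = (25/192)πh³
dV/dh = (25/64)πh²
dh/dt = (dV/dt)/(dV/dh) = -10/((25/64)π·11²) = -128/(605π) m/min
The level is dropping at 128/(605π) ≈ 0.06734 m/min.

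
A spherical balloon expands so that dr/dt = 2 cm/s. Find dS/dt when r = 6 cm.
96π cm²/s

S = 4πr²
dS/dt = dS/dr · dr/dt = 8πr · 2
At r = 6: dS/dt = 96π cm²/s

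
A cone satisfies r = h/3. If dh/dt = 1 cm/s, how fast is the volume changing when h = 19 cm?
361π/9 cm³/s

V = (1/3)π(h/3)²h = πh³/27
dV/dt = πh²/9 · 1
At h = 19: dV/dt = 361π/9 cm³/s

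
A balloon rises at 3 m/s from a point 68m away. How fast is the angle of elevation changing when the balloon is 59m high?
0.02517 rad/s

tan(θ) = y/68
sec²(θ) · dθ/dt = (1/68) · dy/dt
dθ/dt = cos²(θ)/68 · 3 = 68/(68² + 59²) · 3
dθ/dt = 0.02517 rad/s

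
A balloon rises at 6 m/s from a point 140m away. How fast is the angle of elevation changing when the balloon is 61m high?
0.036019 rad/s

tan(θ) = y/140
sec²(θ) · dθ/dt = (1/140) · dy/dt
dθ/dt = cos²(θ)/140 · 6 = 140/(140² + 61²) · 6
dθ/dt = 0.036019 rad/s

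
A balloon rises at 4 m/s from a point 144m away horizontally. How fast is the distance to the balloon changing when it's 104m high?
52√493/493 ≈ 2.342 m/s

z² = 144² + y²
z = √(144² + 104²) = 8√493
dz/dt = y/z · dy/dt = 104/(8√493) · 4 = 52√493/493 ≈ 2.342 m/s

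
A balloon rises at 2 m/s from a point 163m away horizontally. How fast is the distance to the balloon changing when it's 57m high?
57√29818/14909 ≈ 0.6602 m/s

z² = 163² + y²
z = √(163² + 57²) = √29818
dz/dt = y/z · dy/dt = 57/√29818 · 2 = 57√29818/14909 ≈ 0.6602 m/s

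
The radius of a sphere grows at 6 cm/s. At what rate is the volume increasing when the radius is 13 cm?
4056π cm³/s

V = (4/3)πr³
dV/dt = dV/dr · dr/dt = 4πr² · 6
At r = 13: dV/dt = 4056π cm³/s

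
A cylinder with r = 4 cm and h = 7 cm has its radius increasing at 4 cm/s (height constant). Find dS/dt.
120π cm²/s

S = 2πrh + 2πr² (lateral + bases)
dS/dt = (2πh + 4πr)·dr/dt = (2π·7 + 4π·4)·4
= 120π cm²/s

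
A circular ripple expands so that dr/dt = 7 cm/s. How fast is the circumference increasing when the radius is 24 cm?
14π cm/s

C = 2πr
dC/dt = 2π · dr/dt = 2π · 7 = 14π cm/s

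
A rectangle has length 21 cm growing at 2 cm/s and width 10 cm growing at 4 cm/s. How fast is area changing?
104 cm²/s

A = lw
dA/dt = w·dl/dt + l·dw/dt = 10·2 + 21·4 = 104 cm²/s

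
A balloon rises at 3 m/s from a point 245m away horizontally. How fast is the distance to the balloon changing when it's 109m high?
327√71906/71906 ≈ 1.219 m/s

z² = 245² + y²
z = √(245² + 109²) = √71906
dz/dt = y/z · dy/dt = 109/√71906 · 3 = 327√71906/71906 ≈ 1.219 m/s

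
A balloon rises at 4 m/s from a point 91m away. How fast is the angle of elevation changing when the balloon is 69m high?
0.02791 rad/s

tan(θ) = y/91
sec²(θ) · dθ/dt = (1/91) · dy/dt
dθ/dt = cos²(θ)/91 · 4 = 91/(91² + 69²) · 4
dθ/dt = 0.02791 rad/s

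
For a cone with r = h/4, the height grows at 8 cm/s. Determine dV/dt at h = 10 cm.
50π cm³/s

V = (1/3)π(h/4)²h = πh³/48
dV/dt = πh²/16 · 8
At h = 10: dV/dt = 50π cm³/s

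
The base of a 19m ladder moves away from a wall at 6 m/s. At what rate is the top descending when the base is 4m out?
8√345/115 ≈ 1.292 m/s

x² + y² = 19²
2x·dx/dt + 2y·dy/dt = 0
dy/dt = -x/y · dx/dt = -4/√345 · 6 = -8√345/115 m/s
The top is descending at 8√345/115 ≈ 1.292 m/s.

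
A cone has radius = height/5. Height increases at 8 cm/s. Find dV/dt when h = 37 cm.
10952π/25 cm³/s

V = (1/3)π(h/5)²h = πh³/75
dV/dt = πh²/25 · 8
At h = 37: dV/dt = 10952π/25 cm³/s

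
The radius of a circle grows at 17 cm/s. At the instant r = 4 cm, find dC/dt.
34π cm/s

C = 2πr
dC/dt = 2π · dr/dt = 2π · 17 = 34π cm/s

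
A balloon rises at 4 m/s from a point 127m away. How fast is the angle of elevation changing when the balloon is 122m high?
0.01638 rad/s

tan(θ) = y/127
sec²(θ) · dθ/dt = (1/127) · dy/dt
dθ/dt = cos²(θ)/127 · 4 = 127/(127² + 122²) · 4
dθ/dt = 0.01638 rad/s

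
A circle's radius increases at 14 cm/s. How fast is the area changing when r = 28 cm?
784π cm²/s

A = πr²
dA/dt = 2πr · dr/dt = 2π(28)(14) = 784π cm²/s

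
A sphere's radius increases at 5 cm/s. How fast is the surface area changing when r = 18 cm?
720π cm²/s

S = 4πr²
dS/dt = dS/dr · dr/dt = 8πr · 5
At r = 18: dS/dt = 720π cm²/s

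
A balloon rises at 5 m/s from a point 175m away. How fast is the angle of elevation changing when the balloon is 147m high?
0.016752 rad/s

tan(θ) = y/175
sec²(θ) · dθ/dt = (1/175) · dy/dt
dθ/dt = cos²(θ)/175 · 5 = 175/(175² + 147²) · 5
dθ/dt = 0.016752 rad/s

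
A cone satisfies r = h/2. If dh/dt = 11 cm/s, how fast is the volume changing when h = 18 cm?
891π cm³/s

V = (1/3)π(h/2)²h = πh³/12
dV/dt = πh²/4 · 11
At h = 18: dV/dt = 891π cm³/s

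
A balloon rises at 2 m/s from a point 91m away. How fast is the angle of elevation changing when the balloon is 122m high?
0.007857 rad/s

tan(θ) = y/91
sec²(θ) · dθ/dt = (1/91) · dy/dt
dθ/dt = cos²(θ)/91 · 2 = 91/(91² + 122²) · 2
dθ/dt = 0.007857 rad/s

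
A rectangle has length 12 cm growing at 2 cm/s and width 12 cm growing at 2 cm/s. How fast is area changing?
48 cm²/s

A = lw
dA/dt = w·dl/dt + l·dw/dt = 12·2 + 12·2 = 48 cm²/s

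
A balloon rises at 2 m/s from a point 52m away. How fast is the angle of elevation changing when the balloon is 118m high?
0.006255 rad/s

tan(θ) = y/52
sec²(θ) · dθ/dt = (1/52) · dy/dt
dθ/dt = cos²(θ)/52 · 2 = 52/(52² + 118²) · 2
dθ/dt = 0.006255 rad/s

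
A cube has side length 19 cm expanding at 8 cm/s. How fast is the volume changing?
8664 cm³/s

V = s³
dV/dt = 3s² · ds/dt = 3·19²·8 = 8664 cm³/s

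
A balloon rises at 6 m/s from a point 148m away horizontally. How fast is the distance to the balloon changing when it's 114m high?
342√349/1745 ≈ 3.661 m/s

z² = 148² + y²
z = √(148² + 114²) = 10√349
dz/dt = y/z · dy/dt = 114/(10√349) · 6 = 342√349/1745 ≈ 3.661 m/s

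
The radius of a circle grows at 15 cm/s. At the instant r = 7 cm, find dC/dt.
30π cm/s

C = 2πr
dC/dt = 2π · dr/dt = 2π · 15 = 30π cm/s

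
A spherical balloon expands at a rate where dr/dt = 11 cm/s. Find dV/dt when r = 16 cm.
11264π cm³/s

V = (4/3)πr³
dV/dt = dV/dr · dr/dt = 4πr² · 11
At r = 16: dV/dt = 11264π cm³/s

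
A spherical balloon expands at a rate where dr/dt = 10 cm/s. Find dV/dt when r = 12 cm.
5760π cm³/s

V = (4/3)πr³
dV/dt = dV/dr · dr/dt = 4πr² · 10
At r = 12: dV/dt = 5760π cm³/s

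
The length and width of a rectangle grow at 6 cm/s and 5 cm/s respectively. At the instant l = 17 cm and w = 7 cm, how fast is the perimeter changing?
22 cm/s

P = 2(l + w)
dP/dt = 2(dl/dt + dw/dt) = 2(6 + 5) = 22 cm/s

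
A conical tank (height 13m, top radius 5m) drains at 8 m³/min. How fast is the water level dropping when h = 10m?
338/(625π) ≈ 0.1721 m/min

r/h = 5/13, so r = (5/13)h
V = (1/3)πr²h = (1/3)π((5/13)h)²h = (25/507)πh³
dV/dh = (25/169)πh²
dh/dt = (dV/dt)/(dV/dh) = -8/((25/169)π·10²) = -338/(625π) m/min
The level is dropping at 338/(625π) ≈ 0.1721 m/min.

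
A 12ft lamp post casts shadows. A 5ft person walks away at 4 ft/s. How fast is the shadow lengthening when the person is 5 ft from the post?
20/7 ft/s

By similar triangles: 12/(x+s) = 5/s
Solving: s = 5x/7
ds/dt = 5/7 · dx/dt = 5/7 · 4 = 20/7 ft/s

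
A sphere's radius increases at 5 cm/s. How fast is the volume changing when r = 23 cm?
10580π cm³/s

V = (4/3)πr³
dV/dt = dV/dr · dr/dt = 4πr² · 5
At r = 23: dV/dt = 10580π cm³/s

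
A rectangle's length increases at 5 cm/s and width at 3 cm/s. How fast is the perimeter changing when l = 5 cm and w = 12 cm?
16 cm/s

P = 2(l + w)
dP/dt = 2(dl/dt + dw/dt) = 2(5 + 3) = 16 cm/s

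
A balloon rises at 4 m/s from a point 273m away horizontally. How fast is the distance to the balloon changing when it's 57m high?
38√8642/4321 ≈ 0.8175 m/s

z² = 273² + y²
z = √(273² + 57²) = 3√8642
dz/dt = y/z · dy/dt = 57/(3√8642) · 4 = 38√8642/4321 ≈ 0.8175 m/s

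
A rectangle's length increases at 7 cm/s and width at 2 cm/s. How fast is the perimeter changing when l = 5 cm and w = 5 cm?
18 cm/s

P = 2(l + w)
dP/dt = 2(dl/dt + dw/dt) = 2(7 + 2) = 18 cm/s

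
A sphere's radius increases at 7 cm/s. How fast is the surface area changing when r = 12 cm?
672π cm²/s

S = 4πr²
dS/dt = dS/dr · dr/dt = 8πr · 7
At r = 12: dS/dt = 672π cm²/s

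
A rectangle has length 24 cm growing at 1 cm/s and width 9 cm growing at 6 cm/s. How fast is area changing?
153 cm²/s

A = lw
dA/dt = w·dl/dt + l·dw/dt = 9·1 + 24·6 = 153 cm²/s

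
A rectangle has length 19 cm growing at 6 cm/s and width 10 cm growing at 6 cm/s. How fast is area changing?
174 cm²/s

A = lw
dA/dt = w·dl/dt + l·dw/dt = 10·6 + 19·6 = 174 cm²/s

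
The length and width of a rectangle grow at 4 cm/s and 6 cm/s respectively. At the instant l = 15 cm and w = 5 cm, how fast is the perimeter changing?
20 cm/s

P = 2(l + w)
dP/dt = 2(dl/dt + dw/dt) = 2(4 + 6) = 20 cm/s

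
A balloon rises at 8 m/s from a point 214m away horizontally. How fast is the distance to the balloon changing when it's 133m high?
1064√63485/63485 ≈ 4.223 m/s

z² = 214² + y²
z = √(214² + 133²) = √63485
dz/dt = y/z · dy/dt = 133/√63485 · 8 = 1064√63485/63485 ≈ 4.223 m/s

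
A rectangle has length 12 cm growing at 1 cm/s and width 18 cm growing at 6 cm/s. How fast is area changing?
90 cm²/s

A = lw
dA/dt = w·dl/dt + l·dw/dt = 18·1 + 12·6 = 90 cm²/s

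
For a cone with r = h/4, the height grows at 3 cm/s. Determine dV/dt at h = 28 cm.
147π cm³/s

V = (1/3)π(h/4)²h = πh³/48
dV/dt = πh²/16 · 3
At h = 28: dV/dt = 147π cm³/s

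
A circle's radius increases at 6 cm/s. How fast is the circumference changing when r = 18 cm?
12π cm/s

C = 2πr
dC/dt = 2π · dr/dt = 2π · 6 = 12π cm/s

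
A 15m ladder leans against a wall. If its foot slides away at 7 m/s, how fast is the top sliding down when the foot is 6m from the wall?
2√21/3 ≈ 3.055 m/s

x² + y² = 15²
2x·dx/dt + 2y·dy/dt = 0
dy/dt = -x/y · dx/dt = -6/(3√21) · 7 = -2√21/3 m/s
The top is descending at 2√21/3 ≈ 3.055 m/s.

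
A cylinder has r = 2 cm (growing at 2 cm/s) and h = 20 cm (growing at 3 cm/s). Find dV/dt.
172π cm³/s

V = πr²h
dV/dt = 2πrh·dr/dt + πr²·dh/dt
= 2π(2)(20)(2) + π(2)²(3)
= 172π cm³/s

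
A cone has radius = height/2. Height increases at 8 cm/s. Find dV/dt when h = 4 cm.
32π cm³/s

V = (1/3)π(h/2)²h = πh³/12
dV/dt = πh²/4 · 8
At h = 4: dV/dt = 32π cm³/s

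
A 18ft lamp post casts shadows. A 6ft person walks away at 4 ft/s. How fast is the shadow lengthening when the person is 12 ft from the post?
2 ft/s

By similar triangles: 18/(x+s) = 6/s
Solving: s = 6x/12
ds/dt = 6/12 · dx/dt = 1/2 · 4 = 2 ft/s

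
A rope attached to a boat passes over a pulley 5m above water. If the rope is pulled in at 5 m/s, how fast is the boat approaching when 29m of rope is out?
145√51/204 ≈ 5.076 m/s

rope² = x² + 5²
x = √(29² - 5²) = 4√51
dx/dt = (rope/x) · d(rope)/dt = (29/(4√51)) · (-5) = -145√51/204 m/s
The boat approaches at 145√51/204 ≈ 5.076 m/s.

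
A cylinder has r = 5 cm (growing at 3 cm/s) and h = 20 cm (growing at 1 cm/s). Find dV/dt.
625π cm³/s

V = πr²h
dV/dt = 2πrh·dr/dt + πr²·dh/dt
= 2π(5)(20)(3) + π(5)²(1)
= 625π cm³/s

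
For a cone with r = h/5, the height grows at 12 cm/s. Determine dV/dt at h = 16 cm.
3072π/25 cm³/s

V = (1/3)π(h/5)²h = πh³/75
dV/dt = πh²/25 · 12
At h = 16: dV/dt = 3072π/25 cm³/s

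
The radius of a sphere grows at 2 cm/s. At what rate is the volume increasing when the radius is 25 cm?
5000π cm³/s

V = (4/3)πr³
dV/dt = dV/dr · dr/dt = 4πr² · 2
At r = 25: dV/dt = 5000π cm³/s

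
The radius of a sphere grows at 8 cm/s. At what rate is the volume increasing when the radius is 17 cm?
9248π cm³/s

V = (4/3)πr³
dV/dt = dV/dr · dr/dt = 4πr² · 8
At r = 17: dV/dt = 9248π cm³/s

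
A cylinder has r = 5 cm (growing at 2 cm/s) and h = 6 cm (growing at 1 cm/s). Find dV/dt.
145π cm³/s

V = πr²h
dV/dt = 2πrh·dr/dt + πr²·dh/dt
= 2π(5)(6)(2) + π(5)²(1)
= 145π cm³/s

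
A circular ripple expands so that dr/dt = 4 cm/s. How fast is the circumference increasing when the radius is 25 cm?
8π cm/s

C = 2πr
dC/dt = 2π · dr/dt = 2π · 4 = 8π cm/s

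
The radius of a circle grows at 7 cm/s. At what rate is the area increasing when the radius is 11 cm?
154π cm²/s

A = πr²
dA/dt = 2πr · dr/dt = 2π(11)(7) = 154π cm²/s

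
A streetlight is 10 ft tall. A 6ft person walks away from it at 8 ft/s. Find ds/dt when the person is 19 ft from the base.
12 ft/s

By similar triangles: 10/(x+s) = 6/s
Solving: s = 6x/4
ds/dt = 6/4 · dx/dt = 3/2 · 8 = 12 ft/s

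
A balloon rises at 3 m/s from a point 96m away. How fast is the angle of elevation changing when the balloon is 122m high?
0.01195 rad/s

tan(θ) = y/96
sec²(θ) · dθ/dt = (1/96) · dy/dt
dθ/dt = cos²(θ)/96 · 3 = 96/(96² + 122²) · 3
dθ/dt = 0.01195 rad/s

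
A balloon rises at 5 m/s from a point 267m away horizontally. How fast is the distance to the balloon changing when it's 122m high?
610√86173/86173 ≈ 2.078 m/s

z² = 267² + y²
z = √(267² + 122²) = √86173
dz/dt = y/z · dy/dt = 122/√86173 · 5 = 610√86173/86173 ≈ 2.078 m/s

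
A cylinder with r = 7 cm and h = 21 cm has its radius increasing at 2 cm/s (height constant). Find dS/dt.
140π cm²/s

S = 2πrh + 2πr² (lateral + bases)
dS/dt = (2πh + 4πr)·dr/dt = (2π·21 + 4π·7)·2
= 140π cm²/s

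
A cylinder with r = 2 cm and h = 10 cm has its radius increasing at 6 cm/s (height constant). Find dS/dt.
168π cm²/s

S = 2πrh + 2πr² (lateral + bases)
dS/dt = (2πh + 4πr)·dr/dt = (2π·10 + 4π·2)·6
= 168π cm²/s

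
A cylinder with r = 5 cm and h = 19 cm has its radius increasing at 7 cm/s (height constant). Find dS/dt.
406π cm²/s

S = 2πrh + 2πr² (lateral + bases)
dS/dt = (2πh + 4πr)·dr/dt = (2π·19 + 4π·5)·7
= 406π cm²/s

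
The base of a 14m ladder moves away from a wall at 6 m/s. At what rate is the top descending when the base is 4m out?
4√5/5 ≈ 1.789 m/s

x² + y² = 14²
2x·dx/dt + 2y·dy/dt = 0
dy/dt = -x/y · dx/dt = -4/(6√5) · 6 = -4√5/5 m/s
The top is descending at 4√5/5 ≈ 1.789 m/s.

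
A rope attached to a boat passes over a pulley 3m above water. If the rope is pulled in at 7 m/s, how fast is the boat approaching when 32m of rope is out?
32√1015/145 ≈ 7.031 m/s

rope² = x² + 3²
x = √(32² - 3²) = √1015
dx/dt = (rope/x) · d(rope)/dt = (32/√1015) · (-7) = -32√1015/145 m/s
The boat approaches at 32√1015/145 ≈ 7.031 m/s.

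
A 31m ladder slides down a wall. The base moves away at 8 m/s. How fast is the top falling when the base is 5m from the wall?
10√26/39 ≈ 1.307 m/s

x² + y² = 31²
2x·dx/dt + 2y·dy/dt = 0
dy/dt = -x/y · dx/dt = -5/(6√26) · 8 = -10√26/39 m/s
The top is descending at 10√26/39 ≈ 1.307 m/s.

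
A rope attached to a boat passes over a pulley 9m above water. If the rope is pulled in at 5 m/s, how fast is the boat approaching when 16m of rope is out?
16√7/7 ≈ 6.047 m/s

rope² = x² + 9²
x = √(16² - 9²) = 5√7
dx/dt = (rope/x) · d(rope)/dt = (16/(5√7)) · (-5) = -16√7/7 m/s
The boat approaches at 16√7/7 ≈ 6.047 m/s.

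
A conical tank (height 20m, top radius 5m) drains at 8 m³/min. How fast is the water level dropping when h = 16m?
1/(2π) ≈ 0.1592 m/min

r/h = 5/20, so r = (1/4)h
V = (1/3)πr²h = (1/3)π((1/4)h)²h = (1/48)πh³
dV/dh = (1/16)πh²
dh/dt = (dV/dt)/(dV/dh) = -8/((1/16)π·16²) = -1/(2π) m/min
The level is dropping at 1/(2π) ≈ 0.1592 m/min.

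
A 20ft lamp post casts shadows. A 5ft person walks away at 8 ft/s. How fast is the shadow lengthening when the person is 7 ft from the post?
8/3 ft/s

By similar triangles: 20/(x+s) = 5/s
Solving: s = 5x/15
ds/dt = 5/15 · dx/dt = 1/3 · 8 = 8/3 ft/s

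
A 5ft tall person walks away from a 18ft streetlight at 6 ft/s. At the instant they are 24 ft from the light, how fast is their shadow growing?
30/13 ft/s

By similar triangles: 18/(x+s) = 5/s
Solving: s = 5x/13
ds/dt = 5/13 · dx/dt = 5/13 · 6 = 30/13 ft/s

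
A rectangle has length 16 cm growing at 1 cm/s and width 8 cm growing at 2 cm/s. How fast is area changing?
40 cm²/s

A = lw
dA/dt = w·dl/dt + l·dw/dt = 8·1 + 16·2 = 40 cm²/s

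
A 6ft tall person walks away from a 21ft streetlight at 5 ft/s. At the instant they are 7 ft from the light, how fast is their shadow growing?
2 ft/s

By similar triangles: 21/(x+s) = 6/s
Solving: s = 6x/15
ds/dt = 6/15 · dx/dt = 2/5 · 5 = 2 ft/s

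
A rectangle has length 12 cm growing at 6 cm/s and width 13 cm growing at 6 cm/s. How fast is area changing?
150 cm²/s

A = lw
dA/dt = w·dl/dt + l·dw/dt = 13·6 + 12·6 = 150 cm²/s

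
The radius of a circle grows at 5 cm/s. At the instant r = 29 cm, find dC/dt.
10π cm/s

C = 2πr
dC/dt = 2π · dr/dt = 2π · 5 = 10π cm/s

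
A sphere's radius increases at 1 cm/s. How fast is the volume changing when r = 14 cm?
784π cm³/s

V = (4/3)πr³
dV/dt = dV/dr · dr/dt = 4πr² · 1
At r = 14: dV/dt = 784π cm³/s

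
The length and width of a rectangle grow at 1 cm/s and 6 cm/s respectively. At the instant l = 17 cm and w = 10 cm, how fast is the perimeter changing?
14 cm/s

P = 2(l + w)
dP/dt = 2(dl/dt + dw/dt) = 2(1 + 6) = 14 cm/s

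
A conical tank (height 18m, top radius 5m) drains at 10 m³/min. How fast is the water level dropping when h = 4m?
81/(10π) ≈ 2.578 m/min

r/h = 5/18, so r = (5/18)h
V = (1/3)πr²h = (1/3)π((5/18)h)²h = (25/972)πh³
dV/dh = (25/324)πh²
dh/dt = (dV/dt)/(dV/dh) = -10/((25/324)π·4²) = -81/(10π) m/min
The level is dropping at 81/(10π) ≈ 2.578 m/min.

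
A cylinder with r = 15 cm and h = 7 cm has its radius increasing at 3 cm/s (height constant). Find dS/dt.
222π cm²/s

S = 2πrh + 2πr² (lateral + bases)
dS/dt = (2πh + 4πr)·dr/dt = (2π·7 + 4π·15)·3
= 222π cm²/s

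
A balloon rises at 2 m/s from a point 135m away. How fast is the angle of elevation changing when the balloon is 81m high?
0.010893 rad/s

tan(θ) = y/135
sec²(θ) · dθ/dt = (1/135) · dy/dt
dθ/dt = cos²(θ)/135 · 2 = 135/(135² + 81²) · 2
dθ/dt = 0.010893 rad/s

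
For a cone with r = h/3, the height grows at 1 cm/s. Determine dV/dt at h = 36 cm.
144π cm³/s

V = (1/3)π(h/3)²h = πh³/27
dV/dt = πh²/9 · 1
At h = 36: dV/dt = 144π cm³/s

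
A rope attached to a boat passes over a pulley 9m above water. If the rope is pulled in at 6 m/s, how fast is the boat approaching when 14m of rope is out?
84√115/115 ≈ 7.833 m/s

rope² = x² + 9²
x = √(14² - 9²) = √115
dx/dt = (rope/x) · d(rope)/dt = (14/√115) · (-6) = -84√115/115 m/s
The boat approaches at 84√115/115 ≈ 7.833 m/s.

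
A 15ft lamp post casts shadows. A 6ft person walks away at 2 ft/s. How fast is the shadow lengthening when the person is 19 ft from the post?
4/3 ft/s

By similar triangles: 15/(x+s) = 6/s
Solving: s = 6x/9
ds/dt = 6/9 · dx/dt = 2/3 · 2 = 4/3 ft/s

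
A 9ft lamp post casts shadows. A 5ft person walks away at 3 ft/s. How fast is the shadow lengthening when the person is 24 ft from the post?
15/4 ft/s

By similar triangles: 9/(x+s) = 5/s
Solving: s = 5x/4
ds/dt = 5/4 · dx/dt = 5/4 · 3 = 15/4 ft/s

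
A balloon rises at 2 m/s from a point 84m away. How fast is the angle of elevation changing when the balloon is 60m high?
0.015766 rad/s

tan(θ) = y/84
sec²(θ) · dθ/dt = (1/84) · dy/dt
dθ/dt = cos²(θ)/84 · 2 = 84/(84² + 60²) · 2
dθ/dt = 0.015766 rad/s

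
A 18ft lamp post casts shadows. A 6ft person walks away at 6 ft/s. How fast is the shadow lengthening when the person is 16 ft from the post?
3 ft/s

By similar triangles: 18/(x+s) = 6/s
Solving: s = 6x/12
ds/dt = 6/12 · dx/dt = 1/2 · 6 = 3 ft/s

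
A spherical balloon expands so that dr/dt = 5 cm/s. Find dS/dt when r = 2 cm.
80π cm²/s

S = 4πr²
dS/dt = dS/dr · dr/dt = 8πr · 5
At r = 2: dS/dt = 80π cm²/s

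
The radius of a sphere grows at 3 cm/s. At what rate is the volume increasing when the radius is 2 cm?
48π cm³/s

V = (4/3)πr³
dV/dt = dV/dr · dr/dt = 4πr² · 3
At r = 2: dV/dt = 48π cm³/s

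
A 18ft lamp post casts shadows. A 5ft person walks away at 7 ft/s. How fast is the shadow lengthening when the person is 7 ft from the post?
35/13 ft/s

By similar triangles: 18/(x+s) = 5/s
Solving: s = 5x/13
ds/dt = 5/13 · dx/dt = 5/13 · 7 = 35/13 ft/s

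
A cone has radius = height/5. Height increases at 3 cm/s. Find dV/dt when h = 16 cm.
768π/25 cm³/s

V = (1/3)π(h/5)²h = πh³/75
dV/dt = πh²/25 · 3
At h = 16: dV/dt = 768π/25 cm³/s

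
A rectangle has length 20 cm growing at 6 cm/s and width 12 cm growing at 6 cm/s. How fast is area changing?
192 cm²/s

A = lw
dA/dt = w·dl/dt + l·dw/dt = 12·6 + 20·6 = 192 cm²/s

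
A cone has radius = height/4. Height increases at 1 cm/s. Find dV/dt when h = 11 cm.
121π/16 cm³/s

V = (1/3)π(h/4)²h = πh³/48
dV/dt = πh²/16 · 1
At h = 11: dV/dt = 121π/16 cm³/s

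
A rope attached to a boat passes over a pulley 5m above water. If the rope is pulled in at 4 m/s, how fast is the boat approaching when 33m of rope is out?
33√266/133 ≈ 4.047 m/s

rope² = x² + 5²
x = √(33² - 5²) = 2√266
dx/dt = (rope/x) · d(rope)/dt = (33/(2√266)) · (-4) = -33√266/133 m/s
The boat approaches at 33√266/133 ≈ 4.047 m/s.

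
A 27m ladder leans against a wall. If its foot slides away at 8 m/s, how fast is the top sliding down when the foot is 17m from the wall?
34√110/55 ≈ 6.484 m/s

x² + y² = 27²
2x·dx/dt + 2y·dy/dt = 0
dy/dt = -x/y · dx/dt = -17/(2√110) · 8 = -34√110/55 m/s
The top is descending at 34√110/55 ≈ 6.484 m/s.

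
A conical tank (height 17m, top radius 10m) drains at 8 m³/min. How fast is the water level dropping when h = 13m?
578/(4225π) ≈ 0.04355 m/min

r/h = 10/17, so r = (10/17)h
V = (1/3)πr²h = (1/3)π((10/17)h)²h = (100/867)πh³
dV/dh = (100/289)πh²
dh/dt = (dV/dt)/(dV/dh) = -8/((100/289)π·13²) = -578/(4225π) m/min
The level is dropping at 578/(4225π) ≈ 0.04355 m/min.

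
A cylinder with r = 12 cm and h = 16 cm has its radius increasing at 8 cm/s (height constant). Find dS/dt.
640π cm²/s

S = 2πrh + 2πr² (lateral + bases)
dS/dt = (2πh + 4πr)·dr/dt = (2π·16 + 4π·12)·8
= 640π cm²/s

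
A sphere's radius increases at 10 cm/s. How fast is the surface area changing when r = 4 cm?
320π cm²/s

S = 4πr²
dS/dt = dS/dr · dr/dt = 8πr · 10
At r = 4: dS/dt = 320π cm²/s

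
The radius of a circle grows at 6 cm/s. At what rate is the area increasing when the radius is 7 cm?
84π cm²/s

A = πr²
dA/dt = 2πr · dr/dt = 2π(7)(6) = 84π cm²/s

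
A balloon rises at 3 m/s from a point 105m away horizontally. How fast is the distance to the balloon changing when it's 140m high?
12/5 = 2.4 m/s

z² = 105² + y²
z = √(105² + 140²) = 175
dz/dt = y/z · dy/dt = 140/175 · 3 = 12/5 = 2.4 m/s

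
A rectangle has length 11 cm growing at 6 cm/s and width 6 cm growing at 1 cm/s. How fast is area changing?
47 cm²/s

A = lw
dA/dt = w·dl/dt + l·dw/dt = 6·6 + 11·1 = 47 cm²/s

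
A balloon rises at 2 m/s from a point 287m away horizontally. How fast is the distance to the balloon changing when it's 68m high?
136√86993/86993 ≈ 0.4611 m/s

z² = 287² + y²
z = √(287² + 68²) = √86993
dz/dt = y/z · dy/dt = 68/√86993 · 2 = 136√86993/86993 ≈ 0.4611 m/s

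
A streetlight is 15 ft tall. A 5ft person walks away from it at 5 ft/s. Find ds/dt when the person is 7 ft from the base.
5/2 ft/s

By similar triangles: 15/(x+s) = 5/s
Solving: s = 5x/10
ds/dt = 5/10 · dx/dt = 1/2 · 5 = 5/2 ft/s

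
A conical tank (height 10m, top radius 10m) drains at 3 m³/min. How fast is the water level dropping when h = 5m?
3/(25π) ≈ 0.0382 m/min

r/h = 10/10, so r = h
V = (1/3)πr²h = (1/3)π(h)²h = (1/3)πh³
dV/dh = πh²
dh/dt = (dV/dt)/(dV/dh) = -3/(π·5²) = -3/(25π) m/min
The level is dropping at 3/(25π) ≈ 0.0382 m/min.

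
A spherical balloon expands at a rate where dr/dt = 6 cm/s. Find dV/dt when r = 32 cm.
24576π cm³/s

V = (4/3)πr³
dV/dt = dV/dr · dr/dt = 4πr² · 6
At r = 32: dV/dt = 24576π cm³/s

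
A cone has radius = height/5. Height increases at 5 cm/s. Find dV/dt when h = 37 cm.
1369π/5 cm³/s

V = (1/3)π(h/5)²h = πh³/75
dV/dt = πh²/25 · 5
At h = 37: dV/dt = 1369π/5 cm³/s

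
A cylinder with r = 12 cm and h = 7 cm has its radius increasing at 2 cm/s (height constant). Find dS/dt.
124π cm²/s

S = 2πrh + 2πr² (lateral + bases)
dS/dt = (2πh + 4πr)·dr/dt = (2π·7 + 4π·12)·2
= 124π cm²/s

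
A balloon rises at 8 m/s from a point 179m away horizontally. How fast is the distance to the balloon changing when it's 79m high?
316√38282/19141 ≈ 3.23 m/s

z² = 179² + y²
z = √(179² + 79²) = √38282
dz/dt = y/z · dy/dt = 79/√38282 · 8 = 316√38282/19141 ≈ 3.23 m/s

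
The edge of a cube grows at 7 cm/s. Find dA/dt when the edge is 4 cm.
336 cm²/s

A = 6s²
dA/dt = 12s · ds/dt = 12·4·7 = 336 cm²/s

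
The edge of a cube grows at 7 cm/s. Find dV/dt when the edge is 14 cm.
4116 cm³/s

V = s³
dV/dt = 3s² · ds/dt = 3·14²·7 = 4116 cm³/s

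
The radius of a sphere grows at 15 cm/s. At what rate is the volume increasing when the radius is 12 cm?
8640π cm³/s

V = (4/3)πr³
dV/dt = dV/dr · dr/dt = 4πr² · 15
At r = 12: dV/dt = 8640π cm³/s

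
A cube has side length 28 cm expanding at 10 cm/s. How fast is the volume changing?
23520 cm³/s

V = s³
dV/dt = 3s² · ds/dt = 3·28²·10 = 23520 cm³/s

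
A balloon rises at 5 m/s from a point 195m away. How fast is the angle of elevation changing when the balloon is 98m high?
0.020471 rad/s

tan(θ) = y/195
sec²(θ) · dθ/dt = (1/195) · dy/dt
dθ/dt = cos²(θ)/195 · 5 = 195/(195² + 98²) · 5
dθ/dt = 0.020471 rad/s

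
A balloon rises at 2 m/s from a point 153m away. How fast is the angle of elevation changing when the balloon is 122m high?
0.007991 rad/s

tan(θ) = y/153
sec²(θ) · dθ/dt = (1/153) · dy/dt
dθ/dt = cos²(θ)/153 · 2 = 153/(153² + 122²) · 2
dθ/dt = 0.007991 rad/s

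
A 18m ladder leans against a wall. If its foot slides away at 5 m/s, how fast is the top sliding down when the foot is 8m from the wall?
4√65/13 ≈ 2.481 m/s

x² + y² = 18²
2x·dx/dt + 2y·dy/dt = 0
dy/dt = -x/y · dx/dt = -8/(2√65) · 5 = -4√65/13 m/s
The top is descending at 4√65/13 ≈ 2.481 m/s.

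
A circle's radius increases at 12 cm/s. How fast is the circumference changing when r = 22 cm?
24π cm/s

C = 2πr
dC/dt = 2π · dr/dt = 2π · 12 = 24π cm/s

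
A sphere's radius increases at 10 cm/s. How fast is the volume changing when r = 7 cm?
1960π cm³/s

V = (4/3)πr³
dV/dt = dV/dr · dr/dt = 4πr² · 10
At r = 7: dV/dt = 1960π cm³/s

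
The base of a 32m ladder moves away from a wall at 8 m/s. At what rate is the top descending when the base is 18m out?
72√7/35 ≈ 5.443 m/s

x² + y² = 32²
2x·dx/dt + 2y·dy/dt = 0
dy/dt = -x/y · dx/dt = -18/(10√7) · 8 = -72√7/35 m/s
The top is descending at 72√7/35 ≈ 5.443 m/s.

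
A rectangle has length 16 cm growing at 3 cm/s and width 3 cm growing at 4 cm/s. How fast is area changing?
73 cm²/s

A = lw
dA/dt = w·dl/dt + l·dw/dt = 3·3 + 16·4 = 73 cm²/s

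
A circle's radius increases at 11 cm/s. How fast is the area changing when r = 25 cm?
550π cm²/s

A = πr²
dA/dt = 2πr · dr/dt = 2π(25)(11) = 550π cm²/s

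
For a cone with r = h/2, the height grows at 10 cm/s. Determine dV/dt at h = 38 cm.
3610π cm³/s

V = (1/3)π(h/2)²h = πh³/12
dV/dt = πh²/4 · 10
At h = 38: dV/dt = 3610π cm³/s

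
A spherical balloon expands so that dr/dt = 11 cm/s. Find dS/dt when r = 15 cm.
1320π cm²/s

S = 4πr²
dS/dt = dS/dr · dr/dt = 8πr · 11
At r = 15: dS/dt = 1320π cm²/s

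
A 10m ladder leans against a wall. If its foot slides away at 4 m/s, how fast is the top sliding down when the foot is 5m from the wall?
4√3/3 ≈ 2.309 m/s

x² + y² = 10²
2x·dx/dt + 2y·dy/dt = 0
dy/dt = -x/y · dx/dt = -5/(5√3) · 4 = -4√3/3 m/s
The top is descending at 4√3/3 ≈ 2.309 m/s.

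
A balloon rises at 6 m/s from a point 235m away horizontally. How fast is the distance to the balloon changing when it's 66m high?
396√59581/59581 ≈ 1.622 m/s

z² = 235² + y²
z = √(235² + 66²) = √59581
dz/dt = y/z · dy/dt = 66/√59581 · 6 = 396√59581/59581 ≈ 1.622 m/s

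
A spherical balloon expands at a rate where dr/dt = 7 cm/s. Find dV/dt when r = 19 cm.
10108π cm³/s

V = (4/3)πr³
dV/dt = dV/dr · dr/dt = 4πr² · 7
At r = 19: dV/dt = 10108π cm³/s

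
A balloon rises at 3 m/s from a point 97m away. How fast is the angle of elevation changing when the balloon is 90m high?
0.01662 rad/s

tan(θ) = y/97
sec²(θ) · dθ/dt = (1/97) · dy/dt
dθ/dt = cos²(θ)/97 · 3 = 97/(97² + 90²) · 3
dθ/dt = 0.01662 rad/s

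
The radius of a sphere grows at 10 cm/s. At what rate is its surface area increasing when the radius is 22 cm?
1760π cm²/s

S = 4πr²
dS/dt = dS/dr · dr/dt = 8πr · 10
At r = 22: dS/dt = 1760π cm²/s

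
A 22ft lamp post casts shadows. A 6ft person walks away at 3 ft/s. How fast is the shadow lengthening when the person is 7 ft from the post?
9/8 ft/s

By similar triangles: 22/(x+s) = 6/s
Solving: s = 6x/16
ds/dt = 6/16 · dx/dt = 3/8 · 3 = 9/8 ft/s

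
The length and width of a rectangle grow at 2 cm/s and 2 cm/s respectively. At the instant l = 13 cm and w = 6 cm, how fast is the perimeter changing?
8 cm/s

P = 2(l + w)
dP/dt = 2(dl/dt + dw/dt) = 2(2 + 2) = 8 cm/s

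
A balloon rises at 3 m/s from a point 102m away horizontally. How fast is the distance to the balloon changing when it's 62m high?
93√3562/3562 ≈ 1.558 m/s

z² = 102² + y²
z = √(102² + 62²) = 2√3562
dz/dt = y/z · dy/dt = 62/(2√3562) · 3 = 93√3562/3562 ≈ 1.558 m/s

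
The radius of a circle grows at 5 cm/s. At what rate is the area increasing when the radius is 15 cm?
150π cm²/s

A = πr²
dA/dt = 2πr · dr/dt = 2π(15)(5) = 150π cm²/s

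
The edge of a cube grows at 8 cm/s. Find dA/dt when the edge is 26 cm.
2496 cm²/s

A = 6s²
dA/dt = 12s · ds/dt = 12·26·8 = 2496 cm²/s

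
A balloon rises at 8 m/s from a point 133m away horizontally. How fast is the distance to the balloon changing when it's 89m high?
356√25610/12805 ≈ 4.449 m/s

z² = 133² + y²
z = √(133² + 89²) = √25610
dz/dt = y/z · dy/dt = 89/√25610 · 8 = 356√25610/12805 ≈ 4.449 m/s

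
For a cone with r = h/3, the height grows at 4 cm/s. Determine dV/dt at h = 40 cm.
6400π/9 cm³/s

V = (1/3)π(h/3)²h = πh³/27
dV/dt = πh²/9 · 4
At h = 40: dV/dt = 6400π/9 cm³/s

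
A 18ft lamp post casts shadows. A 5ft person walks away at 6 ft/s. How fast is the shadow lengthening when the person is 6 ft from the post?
30/13 ft/s

By similar triangles: 18/(x+s) = 5/s
Solving: s = 5x/13
ds/dt = 5/13 · dx/dt = 5/13 · 6 = 30/13 ft/s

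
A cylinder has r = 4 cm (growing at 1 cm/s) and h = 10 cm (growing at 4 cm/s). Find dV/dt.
144π cm³/s

V = πr²h
dV/dt = 2πrh·dr/dt + πr²·dh/dt
= 2π(4)(10)(1) + π(4)²(4)
= 144π cm³/s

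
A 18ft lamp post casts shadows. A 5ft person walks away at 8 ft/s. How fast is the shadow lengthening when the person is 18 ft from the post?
40/13 ft/s

By similar triangles: 18/(x+s) = 5/s
Solving: s = 5x/13
ds/dt = 5/13 · dx/dt = 5/13 · 8 = 40/13 ft/s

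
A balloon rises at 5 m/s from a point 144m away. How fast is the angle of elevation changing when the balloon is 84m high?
0.025907 rad/s

tan(θ) = y/144
sec²(θ) · dθ/dt = (1/144) · dy/dt
dθ/dt = cos²(θ)/144 · 5 = 144/(144² + 84²) · 5
dθ/dt = 0.025907 rad/s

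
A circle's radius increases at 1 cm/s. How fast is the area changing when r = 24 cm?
48π cm²/s

A = πr²
dA/dt = 2πr · dr/dt = 2π(24)(1) = 48π cm²/s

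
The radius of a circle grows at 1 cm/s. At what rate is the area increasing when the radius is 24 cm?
48π cm²/s

A = πr²
dA/dt = 2πr · dr/dt = 2π(24)(1) = 48π cm²/s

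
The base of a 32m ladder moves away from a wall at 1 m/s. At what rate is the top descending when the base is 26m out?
13√87/87 ≈ 1.394 m/s

x² + y² = 32²
2x·dx/dt + 2y·dy/dt = 0
dy/dt = -x/y · dx/dt = -26/(2√87) · 1 = -13√87/87 m/s
The top is descending at 13√87/87 ≈ 1.394 m/s.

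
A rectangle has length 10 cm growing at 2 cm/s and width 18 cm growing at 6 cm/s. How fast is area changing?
96 cm²/s

A = lw
dA/dt = w·dl/dt + l·dw/dt = 18·2 + 10·6 = 96 cm²/s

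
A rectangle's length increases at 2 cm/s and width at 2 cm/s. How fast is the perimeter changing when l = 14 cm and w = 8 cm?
8 cm/s

P = 2(l + w)
dP/dt = 2(dl/dt + dw/dt) = 2(2 + 2) = 8 cm/s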